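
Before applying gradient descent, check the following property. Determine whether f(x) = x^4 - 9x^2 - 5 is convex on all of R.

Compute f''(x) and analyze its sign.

f(x) = x^4 - 9x^2 - 5
f'(x) = 4x^3 + -18x
f''(x) = 12x^2 + -18
f''(0) = -18 < 0, so not convex near x = 0
Therefore, f is not globally convex on R.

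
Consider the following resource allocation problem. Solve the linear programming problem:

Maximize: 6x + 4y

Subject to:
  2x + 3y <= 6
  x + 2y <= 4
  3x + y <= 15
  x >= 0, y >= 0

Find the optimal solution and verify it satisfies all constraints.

Feasible vertices: (0, 0), (0, 2), (3, 0)
Objective 6x + 4y at each vertex:
  (0, 0): 0
  (0, 2): 8
  (3, 0): 18
Maximum is 18 at (3, 0).
Verify constraints at (x, y) = (3, 0):
  2*3 + 3*0 = 6 <= 6 (active)
  1*3 + 2*0 = 3 <= 4
  3*3 + 1*0 = 9 <= 15
  x = 3 >= 0, y = 0 >= 0. All constraints satisfied.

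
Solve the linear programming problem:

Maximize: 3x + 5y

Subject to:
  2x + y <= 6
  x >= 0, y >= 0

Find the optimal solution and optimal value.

The feasible region has vertices at [(0, 0), (3, 0), (0, 6)].
Checking objective 3x + 5y at each vertex:
  (0, 0): 3*0 + 5*0 = 0
  (3, 0): 3*3 + 5*0 = 9
  (0, 6): 3*0 + 5*6 = 30
Maximum is 30 at (0, 6).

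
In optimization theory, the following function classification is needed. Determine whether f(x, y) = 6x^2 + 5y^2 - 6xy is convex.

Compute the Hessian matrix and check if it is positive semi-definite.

f(x,y) = 6x^2 + 5y^2 - 6xy
Hessian H = [[12, -6], [-6, 10]]
trace(H) = 22, det(H) = 84
Eigenvalues: (22 +/- sqrt(148)) / 2 = 17.08, 4.917
Since both eigenvalues > 0, f is convex.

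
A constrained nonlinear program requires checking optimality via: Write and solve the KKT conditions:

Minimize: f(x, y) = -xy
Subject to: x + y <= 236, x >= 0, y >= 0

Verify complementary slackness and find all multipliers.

Problem: min -xy s.t. x + y <= 236 (multiplier lambda), x >= 0 (mu_x), y >= 0 (mu_y)
KKT stationarity: -y + lambda - mu_x = 0, -x + lambda - mu_y = 0, with lambda, mu_x, mu_y >= 0
Complementary slackness: lambda*(x + y - 236) = 0, mu_x*x = 0, mu_y*y = 0
If lambda = 0: y = -mu_x <= 0 and x = -mu_y <= 0 force x = y = 0 with f = 0; but x = y = 118 is feasible with f = -13924 < 0, so this is not the minimum. Hence lambda > 0 and x + y = 236.
Try x > 0, y > 0 (so mu_x = mu_y = 0): y = lambda, x = lambda => x = y = lambda
x + y = 236 => 2*lambda = 236 => lambda = 118
x* = y* = 118 > 0, consistent with mu_x = mu_y = 0.
(Any feasible point with x = 0 or y = 0 has f = 0 > -13924, so the minimum is not on those boundaries.)
min(-xy) = -13924 (i.e. max xy = 13924)
Multipliers: lambda = 118, mu_x = 0, mu_y = 0
Complementary slackness: lambda*(x + y - 236) = 118*(118 + 118 - 236) = 0, mu_x*x = 0*118 = 0, mu_y*y = 0*118 = 0. Satisfied.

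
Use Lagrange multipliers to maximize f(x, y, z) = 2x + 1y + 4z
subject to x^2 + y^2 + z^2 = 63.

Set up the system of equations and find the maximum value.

Lagrange conditions: 2 = 2*lambda*x, 1 = 2*lambda*y, 4 = 2*lambda*z
So x:2 = y:1 = z:4, i.e. x = 2t, y = 1t, z = 4t
Constraint: t^2*(2^2 + 1^2 + 4^2) = 63
  t^2 * 21 = 63  =>  t = sqrt(3)
Maximum = 2*2t + 1*1t + 4*4t = 21*sqrt(3) = sqrt(1323)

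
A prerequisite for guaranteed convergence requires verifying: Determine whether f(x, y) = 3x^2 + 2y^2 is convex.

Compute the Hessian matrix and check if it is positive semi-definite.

f(x,y) = 3x^2 + 2y^2
Hessian H = [[6, 0], [0, 4]]
trace(H) = 10, det(H) = 24
Eigenvalues: (10 +/- sqrt(4)) / 2 = 6, 4
Since both eigenvalues > 0, f is convex.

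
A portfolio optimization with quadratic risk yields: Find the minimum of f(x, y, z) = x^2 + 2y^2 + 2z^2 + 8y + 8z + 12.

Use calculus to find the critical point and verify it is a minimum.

f(x,y,z) = x^2 + 2y^2 + 2z^2 + 8y + 8z + 12
df/dx = 2x + (0) = 0 => x = 0
df/dy = 4y + (8) = 0 => y = -2
df/dz = 4z + (8) = 0 => z = -2
f(0,-2,-2) = 1*(0)^2 + 2*(-2)^2 + 2*(-2)^2 + 8*(-2) + 8*(-2) + 12 = -4
Hessian is diagonal with entries 2, 4, 4 > 0, confirmed minimum.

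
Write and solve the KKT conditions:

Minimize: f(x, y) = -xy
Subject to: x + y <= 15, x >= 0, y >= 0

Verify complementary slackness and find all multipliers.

Problem: min -xy s.t. x + y <= 15 (multiplier lambda), x >= 0 (mu_x), y >= 0 (mu_y)
KKT stationarity: -y + lambda - mu_x = 0, -x + lambda - mu_y = 0, with lambda, mu_x, mu_y >= 0
Complementary slackness: lambda*(x + y - 15) = 0, mu_x*x = 0, mu_y*y = 0
If lambda = 0: y = -mu_x <= 0 and x = -mu_y <= 0 force x = y = 0 with f = 0; but x = y = 15/2 is feasible with f = -225/4 < 0, so this is not the minimum. Hence lambda > 0 and x + y = 15.
Try x > 0, y > 0 (so mu_x = mu_y = 0): y = lambda, x = lambda => x = y = lambda
x + y = 15 => 2*lambda = 15 => lambda = 15/2
x* = y* = 15/2 > 0, consistent with mu_x = mu_y = 0.
(Any feasible point with x = 0 or y = 0 has f = 0 > -225/4, so the minimum is not on those boundaries.)
min(-xy) = -225/4 (i.e. max xy = 225/4)
Multipliers: lambda = 15/2, mu_x = 0, mu_y = 0
Complementary slackness: lambda*(x + y - 15) = 15/2*(15/2 + 15/2 - 15) = 0, mu_x*x = 0*15/2 = 0, mu_y*y = 0*15/2 = 0. Satisfied.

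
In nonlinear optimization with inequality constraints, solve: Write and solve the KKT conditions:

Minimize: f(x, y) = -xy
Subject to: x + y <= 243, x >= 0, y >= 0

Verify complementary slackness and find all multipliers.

Problem: min -xy s.t. x + y <= 243 (multiplier lambda), x >= 0 (mu_x), y >= 0 (mu_y)
KKT stationarity: -y + lambda - mu_x = 0, -x + lambda - mu_y = 0, with lambda, mu_x, mu_y >= 0
Complementary slackness: lambda*(x + y - 243) = 0, mu_x*x = 0, mu_y*y = 0
If lambda = 0: y = -mu_x <= 0 and x = -mu_y <= 0 force x = y = 0 with f = 0; but x = y = 243/2 is feasible with f = -59049/4 < 0, so this is not the minimum. Hence lambda > 0 and x + y = 243.
Try x > 0, y > 0 (so mu_x = mu_y = 0): y = lambda, x = lambda => x = y = lambda
x + y = 243 => 2*lambda = 243 => lambda = 243/2
x* = y* = 243/2 > 0, consistent with mu_x = mu_y = 0.
(Any feasible point with x = 0 or y = 0 has f = 0 > -59049/4, so the minimum is not on those boundaries.)
min(-xy) = -59049/4 (i.e. max xy = 59049/4)
Multipliers: lambda = 243/2, mu_x = 0, mu_y = 0
Complementary slackness: lambda*(x + y - 243) = 243/2*(243/2 + 243/2 - 243) = 0, mu_x*x = 0*243/2 = 0, mu_y*y = 0*243/2 = 0. Satisfied.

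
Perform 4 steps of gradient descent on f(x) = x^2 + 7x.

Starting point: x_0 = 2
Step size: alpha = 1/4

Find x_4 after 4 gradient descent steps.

f(x) = x^2 + 7x, f'(x) = 2x + (7)
Step 1: f'(2) = 11, x_1 = 2 - 1/4 * 11 = -3/4
Step 2: f'(-3/4) = 11/2, x_2 = -3/4 - 1/4 * 11/2 = -17/8
Step 3: f'(-17/8) = 11/4, x_3 = -17/8 - 1/4 * 11/4 = -45/16
Step 4: f'(-45/16) = 11/8, x_4 = -45/16 - 1/4 * 11/8 = -101/32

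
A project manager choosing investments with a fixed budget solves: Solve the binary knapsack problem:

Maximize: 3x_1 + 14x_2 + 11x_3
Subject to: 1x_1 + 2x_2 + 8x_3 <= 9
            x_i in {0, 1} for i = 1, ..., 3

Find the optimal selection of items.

Items: item 1 (v=3, w=1), item 2 (v=14, w=2), item 3 (v=11, w=8)
Capacity: 9
Checking all 8 subsets (w = total weight, v = total value):
  {}: w = 0, v = 0
  {1}: w = 1, v = 3
  {2}: w = 2, v = 14
  {3}: w = 8, v = 11
  {1, 2}: w = 3, v = 17
  {1, 3}: w = 9, v = 14
  {2, 3}: w = 10 > 9, infeasible
  {1, 2, 3}: w = 11 > 9, infeasible
Best feasible subset: items [1, 2]
Total weight: 3 <= 9, total value: 17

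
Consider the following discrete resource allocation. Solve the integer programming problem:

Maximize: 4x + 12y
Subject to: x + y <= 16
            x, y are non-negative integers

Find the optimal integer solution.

Objective: 4x + 12y, constraint: x + y <= 16
Coefficient of y is 12 > coefficient of x is 4, so allocate the entire budget to y.
Optimal: x = 0, y = 16, value = 192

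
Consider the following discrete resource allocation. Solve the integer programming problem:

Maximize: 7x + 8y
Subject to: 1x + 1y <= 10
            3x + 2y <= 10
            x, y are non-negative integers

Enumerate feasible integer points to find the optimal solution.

Constraint 1: 1x + 1y <= 10
Constraint 2: 3x + 2y <= 10
Feasible x range (need y >= 0): 0 <= x <= min(10/1, 10/3) => x in {0, ..., 3}.
Enumerate feasible integer points row by row (the coefficient of y is 8 > 0, so for each x the largest feasible y gives the best value):
  x = 0: y <= min((10 - 1*0)/1, (10 - 3*0)/2) => y in {0, ..., 5}; best 7*0 + 8*5 = 40
  x = 1: y <= min((10 - 1*1)/1, (10 - 3*1)/2) => y in {0, ..., 3}; best 7*1 + 8*3 = 31
  x = 2: y <= min((10 - 1*2)/1, (10 - 3*2)/2) => y in {0, ..., 2}; best 7*2 + 8*2 = 30
  x = 3: y <= min((10 - 1*3)/1, (10 - 3*3)/2) => y in {0}; best 7*3 + 8*0 = 21
The maximum 7x + 8y = 40 is achieved at x = 0, y = 5.
Check: 1*0 + 1*5 = 5 <= 10 and 3*0 + 2*5 = 10 <= 10.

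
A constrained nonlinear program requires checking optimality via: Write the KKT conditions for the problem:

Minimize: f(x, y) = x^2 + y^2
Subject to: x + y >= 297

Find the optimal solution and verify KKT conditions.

KKT conditions for min x^2 + y^2 s.t. x + y >= 297:
Stationarity: 2x = mu, 2y = mu
So x = y = mu/2.
Complementary slackness: mu*(x + y - 297) = 0
Primal feasibility: x + y >= 297; dual feasibility: mu >= 0
If mu = 0 then x = y = 0, but 0 + 0 < 297 is infeasible, so the constraint is active.
Constraint active: x + y = 2*(mu/2) = 297 => mu = 297
x = y = 297/2, f = 88209/2
Verify: stationarity 2*(297/2) = 297 = mu; primal 297/2 + 297/2 = 297 >= 297; dual mu = 297 >= 0; complementary slackness 297*(297 - 297) = 0. All KKT conditions hold.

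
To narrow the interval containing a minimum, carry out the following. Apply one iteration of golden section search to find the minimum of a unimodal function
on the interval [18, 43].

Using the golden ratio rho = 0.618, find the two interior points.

Golden section search on [18, 43].
Golden ratio rho = 0.618 (approx).
Interior points:
  x_1 = 18 + (1-0.618)*25 = 27.5500
  x_2 = 18 + 0.618*25 = 33.4500
Compare f(x_1) and f(x_2) to determine which subinterval to keep.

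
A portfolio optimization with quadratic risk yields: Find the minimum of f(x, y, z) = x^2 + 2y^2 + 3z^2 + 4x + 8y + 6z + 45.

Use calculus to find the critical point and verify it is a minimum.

f(x,y,z) = x^2 + 2y^2 + 3z^2 + 4x + 8y + 6z + 45
df/dx = 2x + (4) = 0 => x = -2
df/dy = 4y + (8) = 0 => y = -2
df/dz = 6z + (6) = 0 => z = -1
f(-2,-2,-1) = 1*(-2)^2 + 2*(-2)^2 + 3*(-1)^2 + 4*(-2) + 8*(-2) + 6*(-1) + 45 = 30
Hessian is diagonal with entries 2, 4, 6 > 0, confirmed minimum.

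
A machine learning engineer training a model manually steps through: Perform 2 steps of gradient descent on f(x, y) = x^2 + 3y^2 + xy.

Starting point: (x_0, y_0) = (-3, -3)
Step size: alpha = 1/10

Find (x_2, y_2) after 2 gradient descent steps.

f(x,y) = x^2 + 3y^2 + xy
grad_x = 2x + 1y, grad_y = 6y + 1x
Step 1: grad = (-9, -21), (-21/10, -9/10)
Step 2: grad = (-51/10, -15/2), (-159/100, -3/20)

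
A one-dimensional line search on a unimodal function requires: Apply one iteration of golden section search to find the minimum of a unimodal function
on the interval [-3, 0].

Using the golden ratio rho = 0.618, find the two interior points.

Golden section search on [-3, 0].
Golden ratio rho = 0.618 (approx).
Interior points:
  x_1 = -3 + (1-0.618)*3 = -1.8540
  x_2 = -3 + 0.618*3 = -1.1460
Compare f(x_1) and f(x_2) to determine which subinterval to keep.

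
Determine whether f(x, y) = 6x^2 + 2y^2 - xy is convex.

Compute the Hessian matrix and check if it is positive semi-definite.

f(x,y) = 6x^2 + 2y^2 - xy
Hessian H = [[12, -1], [-1, 4]]
trace(H) = 16, det(H) = 47
Eigenvalues: (16 +/- sqrt(68)) / 2 = 12.12, 3.877
Since both eigenvalues > 0, f is convex.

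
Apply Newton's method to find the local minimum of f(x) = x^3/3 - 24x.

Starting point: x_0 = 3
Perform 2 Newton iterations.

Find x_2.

f(x) = x^3/3 - 24x
f'(x) = x^2 - 24, f''(x) = 2x
Newton update: x_{n+1} = x_n - (x_n^2 - 24)/(2*x_n)
Step 1: x_0 = 3, f'=-15, f''=6, x_1 = 11/2
Step 2: x_1 = 11/2, f'=25/4, f''=11, x_2 = 217/44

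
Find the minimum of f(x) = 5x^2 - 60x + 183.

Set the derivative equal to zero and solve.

f(x) = 5x^2 - 60x + 183
f'(x) = 10x + (-60) = 0
x = 60/10 = 6
f(6) = 3
Since f''(x) = 10 > 0, this is a minimum.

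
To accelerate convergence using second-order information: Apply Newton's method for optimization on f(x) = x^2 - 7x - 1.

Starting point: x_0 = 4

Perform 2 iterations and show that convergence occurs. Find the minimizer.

f(x) = x^2 - 7x - 1, f'(x) = 2x + (-7), f''(x) = 2
Step 1: f'(4) = 1, x_1 = 4 - 1/2 = 7/2
Step 2: f'(7/2) = 0, x_2 = 7/2 (converged)
Newton's method converges in 1 step for quadratics.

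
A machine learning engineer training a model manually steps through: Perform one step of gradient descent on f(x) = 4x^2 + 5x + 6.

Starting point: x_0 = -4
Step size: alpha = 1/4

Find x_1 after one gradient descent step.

f(x) = 4x^2 + 5x + 6
f'(x) = 8x + 5
f'(-4) = 8*-4 + (5) = -27
x_1 = x_0 - alpha * f'(x_0) = -4 - 1/4 * -27 = 11/4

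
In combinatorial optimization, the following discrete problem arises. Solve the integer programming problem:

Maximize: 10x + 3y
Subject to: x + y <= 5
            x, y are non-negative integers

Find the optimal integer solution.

Objective: 10x + 3y, constraint: x + y <= 5
Coefficient of x is 10 >= coefficient of y is 3, so allocate the entire budget to x.
Optimal: x = 5, y = 0, value = 50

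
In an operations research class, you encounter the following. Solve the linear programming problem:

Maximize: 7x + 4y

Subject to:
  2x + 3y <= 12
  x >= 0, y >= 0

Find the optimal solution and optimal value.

The feasible region has vertices at [(0, 0), (6, 0), (0, 4)].
Checking objective 7x + 4y at each vertex:
  (0, 0): 7*0 + 4*0 = 0
  (6, 0): 7*6 + 4*0 = 42
  (0, 4): 7*0 + 4*4 = 16
Maximum is 42 at (6, 0).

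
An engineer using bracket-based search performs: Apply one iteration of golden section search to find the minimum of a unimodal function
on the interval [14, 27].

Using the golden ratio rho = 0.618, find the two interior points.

Golden section search on [14, 27].
Golden ratio rho = 0.618 (approx).
Interior points:
  x_1 = 14 + (1-0.618)*13 = 18.9660
  x_2 = 14 + 0.618*13 = 22.0340
Compare f(x_1) and f(x_2) to determine which subinterval to keep.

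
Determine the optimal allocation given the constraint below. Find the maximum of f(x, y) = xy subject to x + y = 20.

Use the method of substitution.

Substitute y = 20 - x into f(x,y) = xy:
g(x) = x(20 - x) = 20x - x^2
g'(x) = 20 - 2x = 0  =>  x = 10
y = 20 - 10 = 10
Maximum value = 10 * 10 = 100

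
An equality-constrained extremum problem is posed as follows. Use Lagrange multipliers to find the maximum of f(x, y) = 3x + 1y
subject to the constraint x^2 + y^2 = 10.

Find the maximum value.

Set up Lagrange conditions: grad f = lambda * grad g
  3 = 2*lambda*x
  1 = 2*lambda*y
From these: x/y = 3/1, so x = 3t, y = 1t for some t.
Substitute into constraint: (3t)^2 + (1t)^2 = 10
  t^2 * 10 = 10
  t = sqrt(10/10)
Maximum = 3*x + 1*y = (3^2 + 1^2)*t = 10 * sqrt(10/10) = 10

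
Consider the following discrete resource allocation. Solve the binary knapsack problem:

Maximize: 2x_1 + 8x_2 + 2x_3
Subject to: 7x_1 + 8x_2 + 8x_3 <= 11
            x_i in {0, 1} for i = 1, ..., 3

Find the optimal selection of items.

Items: item 1 (v=2, w=7), item 2 (v=8, w=8), item 3 (v=2, w=8)
Capacity: 11
Checking all 8 subsets (w = total weight, v = total value):
  {}: w = 0, v = 0
  {1}: w = 7, v = 2
  {2}: w = 8, v = 8
  {3}: w = 8, v = 2
  {1, 2}: w = 15 > 11, infeasible
  {1, 3}: w = 15 > 11, infeasible
  {2, 3}: w = 16 > 11, infeasible
  {1, 2, 3}: w = 23 > 11, infeasible
Best feasible subset: items [2]
Total weight: 8 <= 11, total value: 8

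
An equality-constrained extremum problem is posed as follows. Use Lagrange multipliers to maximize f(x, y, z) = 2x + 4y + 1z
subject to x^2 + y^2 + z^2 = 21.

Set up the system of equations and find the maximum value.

Lagrange conditions: 2 = 2*lambda*x, 4 = 2*lambda*y, 1 = 2*lambda*z
So x:2 = y:4 = z:1, i.e. x = 2t, y = 4t, z = 1t
Constraint: t^2*(2^2 + 4^2 + 1^2) = 21
  t^2 * 21 = 21  =>  t = sqrt(1)
Maximum = 2*2t + 4*4t + 1*1t = 21*sqrt(1) = 21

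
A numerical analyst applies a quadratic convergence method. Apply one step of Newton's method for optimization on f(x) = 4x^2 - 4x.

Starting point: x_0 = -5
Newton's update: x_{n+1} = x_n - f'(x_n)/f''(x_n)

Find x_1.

f(x) = 4x^2 - 4x
f'(x) = 8x + (-4), f''(x) = 8
Newton step: x_1 = x_0 - f'(x_0)/f''(x_0)
f'(-5) = -44
x_1 = -5 - -44/8 = 1/2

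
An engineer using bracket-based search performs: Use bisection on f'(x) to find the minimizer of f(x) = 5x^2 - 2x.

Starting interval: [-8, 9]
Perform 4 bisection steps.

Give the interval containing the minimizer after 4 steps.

Finding critical point of f(x) = 5x^2 - 2x using bisection on f'(x) = 10x + -2.
f'(x) = 0 when x = 1/5.
Starting interval: [-8, 9]
Step 1: mid = 1/2, f'(mid) = 3, new interval = [-8, 1/2]
Step 2: mid = -15/4, f'(mid) = -79/2, new interval = [-15/4, 1/2]
Step 3: mid = -13/8, f'(mid) = -73/4, new interval = [-13/8, 1/2]
Step 4: mid = -9/16, f'(mid) = -61/8, new interval = [-9/16, 1/2]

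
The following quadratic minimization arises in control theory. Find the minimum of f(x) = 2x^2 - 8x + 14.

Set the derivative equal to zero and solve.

f(x) = 2x^2 - 8x + 14
f'(x) = 4x + (-8) = 0
x = 8/4 = 2
f(2) = 6
Since f''(x) = 4 > 0, this is a minimum.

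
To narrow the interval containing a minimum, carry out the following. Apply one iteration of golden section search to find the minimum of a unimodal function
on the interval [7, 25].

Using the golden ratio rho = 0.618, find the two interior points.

Golden section search on [7, 25].
Golden ratio rho = 0.618 (approx).
Interior points:
  x_1 = 7 + (1-0.618)*18 = 13.8760
  x_2 = 7 + 0.618*18 = 18.1240
Compare f(x_1) and f(x_2) to determine which subinterval to keep.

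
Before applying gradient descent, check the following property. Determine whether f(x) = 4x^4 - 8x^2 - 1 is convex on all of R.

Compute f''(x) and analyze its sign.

f(x) = 4x^4 - 8x^2 - 1
f'(x) = 16x^3 + -16x
f''(x) = 48x^2 + -16
f''(0) = -16 < 0, so not convex near x = 0
Therefore, f is not globally convex on R.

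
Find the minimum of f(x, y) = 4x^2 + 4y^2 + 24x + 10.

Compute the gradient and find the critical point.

f(x,y) = 4x^2 + 4y^2 + 24x + 10
df/dx = 8x + (24) = 0  =>  x = -3
df/dy = 8y + (0) = 0  =>  y = 0
f(-3, 0) = 4*(-3)^2 + 4*(0)^2 + 24*(-3) + 10 = -26
Hessian is diagonal with entries 8, 8 > 0, so this is a minimum.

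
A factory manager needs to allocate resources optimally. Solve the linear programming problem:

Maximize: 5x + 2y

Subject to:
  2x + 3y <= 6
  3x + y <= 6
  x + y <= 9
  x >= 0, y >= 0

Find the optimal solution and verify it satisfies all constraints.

Feasible vertices: (0, 0), (0, 2), (12/7, 6/7), (2, 0)
Objective 5x + 2y at each vertex:
  (0, 0): 0
  (0, 2): 4
  (12/7, 6/7): 72/7
  (2, 0): 10
Maximum is 72/7 at (12/7, 6/7).
Verify constraints at (x, y) = (12/7, 6/7):
  2*(12/7) + 3*(6/7) = 6 <= 6 (active)
  3*(12/7) + 1*(6/7) = 6 <= 6 (active)
  1*(12/7) + 1*(6/7) = 18/7 <= 9
  x = 12/7 >= 0, y = 6/7 >= 0. All constraints satisfied.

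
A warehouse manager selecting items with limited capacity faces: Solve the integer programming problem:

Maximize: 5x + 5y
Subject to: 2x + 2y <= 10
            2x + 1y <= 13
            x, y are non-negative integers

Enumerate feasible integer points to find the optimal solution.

Constraint 1: 2x + 2y <= 10
Constraint 2: 2x + 1y <= 13
Feasible x range (need y >= 0): 0 <= x <= min(10/2, 13/2) => x in {0, ..., 5}.
Enumerate feasible integer points row by row (the coefficient of y is 5 > 0, so for each x the largest feasible y gives the best value):
  x = 0: y <= min((10 - 2*0)/2, (13 - 2*0)/1) => y in {0, ..., 5}; best 5*0 + 5*5 = 25
  x = 1: y <= min((10 - 2*1)/2, (13 - 2*1)/1) => y in {0, ..., 4}; best 5*1 + 5*4 = 25
  x = 2: y <= min((10 - 2*2)/2, (13 - 2*2)/1) => y in {0, ..., 3}; best 5*2 + 5*3 = 25
  x = 3: y <= min((10 - 2*3)/2, (13 - 2*3)/1) => y in {0, ..., 2}; best 5*3 + 5*2 = 25
  x = 4: y <= min((10 - 2*4)/2, (13 - 2*4)/1) => y in {0, ..., 1}; best 5*4 + 5*1 = 25
  x = 5: y <= min((10 - 2*5)/2, (13 - 2*5)/1) => y in {0}; best 5*5 + 5*0 = 25
The maximum 5x + 5y = 25 is achieved at x = 0, y = 5.
(The same value 25 is also attained at (1, 4), (2, 3), (3, 2), (4, 1), (5, 0).)
Check: 2*0 + 2*5 = 10 <= 10 and 2*0 + 1*5 = 5 <= 13.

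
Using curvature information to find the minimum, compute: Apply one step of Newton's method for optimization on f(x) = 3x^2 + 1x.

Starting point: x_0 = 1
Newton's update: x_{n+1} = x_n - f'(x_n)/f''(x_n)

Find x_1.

f(x) = 3x^2 + 1x
f'(x) = 6x + (1), f''(x) = 6
Newton step: x_1 = x_0 - f'(x_0)/f''(x_0)
f'(1) = 7
x_1 = 1 - 7/6 = -1/6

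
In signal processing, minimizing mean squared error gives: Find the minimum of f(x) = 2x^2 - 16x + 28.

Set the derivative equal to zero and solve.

f(x) = 2x^2 - 16x + 28
f'(x) = 4x + (-16) = 0
x = 16/4 = 4
f(4) = -4
Since f''(x) = 4 > 0, this is a minimum.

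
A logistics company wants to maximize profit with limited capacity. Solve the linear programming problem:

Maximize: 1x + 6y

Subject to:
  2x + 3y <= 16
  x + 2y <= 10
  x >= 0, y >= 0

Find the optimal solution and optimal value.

Feasible vertices: (0, 0), (0, 5), (2, 4), (8, 0)
Objective 1x + 6y at each:
  (0, 0): 0
  (0, 5): 30
  (2, 4): 26
  (8, 0): 8
Maximum is 30 at (0, 5).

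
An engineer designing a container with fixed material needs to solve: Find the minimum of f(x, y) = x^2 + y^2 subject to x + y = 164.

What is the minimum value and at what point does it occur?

Substitute y = 164 - x into f(x,y) = x^2 + y^2:
g(x) = x^2 + (164 - x)^2 = 2x^2 - 328x + 26896
g'(x) = 4x - 328 = 0  =>  x = 82
y = 164 - 82 = 82
Minimum value = 82^2 + 82^2 = 13448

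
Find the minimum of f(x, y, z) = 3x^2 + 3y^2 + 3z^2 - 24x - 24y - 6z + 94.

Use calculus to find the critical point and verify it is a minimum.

f(x,y,z) = 3x^2 + 3y^2 + 3z^2 - 24x - 24y - 6z + 94
df/dx = 6x + (-24) = 0 => x = 4
df/dy = 6y + (-24) = 0 => y = 4
df/dz = 6z + (-6) = 0 => z = 1
f(4,4,1) = 3*(4)^2 + 3*(4)^2 + 3*(1)^2 + -24*(4) + -24*(4) + -6*(1) + 94 = -5
Hessian is diagonal with entries 6, 6, 6 > 0, confirmed minimum.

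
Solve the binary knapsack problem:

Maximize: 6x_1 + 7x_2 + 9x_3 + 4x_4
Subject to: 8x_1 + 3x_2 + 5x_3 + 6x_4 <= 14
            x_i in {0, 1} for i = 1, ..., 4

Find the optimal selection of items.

Items: item 1 (v=6, w=8), item 2 (v=7, w=3), item 3 (v=9, w=5), item 4 (v=4, w=6)
Capacity: 14
Checking all 16 subsets (w = total weight, v = total value):
  {}: w = 0, v = 0
  {1}: w = 8, v = 6
  {2}: w = 3, v = 7
  {3}: w = 5, v = 9
  {4}: w = 6, v = 4
  {1, 2}: w = 11, v = 13
  {1, 3}: w = 13, v = 15
  {1, 4}: w = 14, v = 10
  {2, 3}: w = 8, v = 16
  {2, 4}: w = 9, v = 11
  {3, 4}: w = 11, v = 13
  {1, 2, 3}: w = 16 > 14, infeasible
  {1, 2, 4}: w = 17 > 14, infeasible
  {1, 3, 4}: w = 19 > 14, infeasible
  {2, 3, 4}: w = 14, v = 20
  {1, 2, 3, 4}: w = 22 > 14, infeasible
Best feasible subset: items [2, 3, 4]
Total weight: 14 <= 14, total value: 20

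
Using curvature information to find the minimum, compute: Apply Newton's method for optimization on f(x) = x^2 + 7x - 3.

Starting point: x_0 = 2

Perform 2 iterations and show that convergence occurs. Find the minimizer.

f(x) = x^2 + 7x - 3, f'(x) = 2x + (7), f''(x) = 2
Step 1: f'(2) = 11, x_1 = 2 - 11/2 = -7/2
Step 2: f'(-7/2) = 0, x_2 = -7/2 (converged)
Newton's method converges in 1 step for quadratics.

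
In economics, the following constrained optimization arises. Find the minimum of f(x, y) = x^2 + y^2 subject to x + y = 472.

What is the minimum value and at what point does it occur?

Substitute y = 472 - x into f(x,y) = x^2 + y^2:
g(x) = x^2 + (472 - x)^2 = 2x^2 - 944x + 222784
g'(x) = 4x - 944 = 0  =>  x = 236
y = 472 - 236 = 236
Minimum value = 236^2 + 236^2 = 111392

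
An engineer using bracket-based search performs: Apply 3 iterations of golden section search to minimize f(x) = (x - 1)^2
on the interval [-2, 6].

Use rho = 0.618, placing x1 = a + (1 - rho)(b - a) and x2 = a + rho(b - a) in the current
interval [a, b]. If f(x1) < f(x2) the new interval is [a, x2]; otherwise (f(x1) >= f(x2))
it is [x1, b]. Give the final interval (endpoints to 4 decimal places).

Golden section search for min of f(x) = (x - 1)^2 on [-2, 6].
Each step: x1 = a + (1 - rho)(b - a), x2 = a + rho(b - a); if f(x1) < f(x2) keep [a, x2], otherwise keep [x1, b].
Step 1: [-2.0000, 6.0000], x1=1.0560 (f=0.0031), x2=2.9440 (f=3.7791); f(x1) < f(x2) => keep [-2.0000, 2.9440]
Step 2: [-2.0000, 2.9440], x1=-0.1114 (f=1.2352), x2=1.0554 (f=0.0031); f(x1) > f(x2) => keep [-0.1114, 2.9440]
Step 3: [-0.1114, 2.9440], x1=1.0558 (f=0.0031), x2=1.7768 (f=0.6035); f(x1) < f(x2) => keep [-0.1114, 1.7768]
Final interval: [-0.1114, 1.7768]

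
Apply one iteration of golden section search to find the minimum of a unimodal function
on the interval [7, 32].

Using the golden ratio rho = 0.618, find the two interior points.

Golden section search on [7, 32].
Golden ratio rho = 0.618 (approx).
Interior points:
  x_1 = 7 + (1-0.618)*25 = 16.5500
  x_2 = 7 + 0.618*25 = 22.4500
Compare f(x_1) and f(x_2) to determine which subinterval to keep.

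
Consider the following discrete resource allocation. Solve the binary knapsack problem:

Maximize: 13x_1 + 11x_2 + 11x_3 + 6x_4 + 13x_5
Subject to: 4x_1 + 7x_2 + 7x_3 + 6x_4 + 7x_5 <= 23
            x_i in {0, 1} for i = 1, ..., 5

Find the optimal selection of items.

Items: item 1 (v=13, w=4), item 2 (v=11, w=7), item 3 (v=11, w=7), item 4 (v=6, w=6), item 5 (v=13, w=7)
Capacity: 23
Checking all 32 subsets (w = total weight, v = total value):
  {}: w = 0, v = 0
  {1}: w = 4, v = 13
  {2}: w = 7, v = 11
  {3}: w = 7, v = 11
  {4}: w = 6, v = 6
  {5}: w = 7, v = 13
  {1, 2}: w = 11, v = 24
  {1, 3}: w = 11, v = 24
  {1, 4}: w = 10, v = 19
  {1, 5}: w = 11, v = 26
  {2, 3}: w = 14, v = 22
  {2, 4}: w = 13, v = 17
  {2, 5}: w = 14, v = 24
  {3, 4}: w = 13, v = 17
  {3, 5}: w = 14, v = 24
  {4, 5}: w = 13, v = 19
  {1, 2, 3}: w = 18, v = 35
  {1, 2, 4}: w = 17, v = 30
  {1, 2, 5}: w = 18, v = 37
  {1, 3, 4}: w = 17, v = 30
  {1, 3, 5}: w = 18, v = 37
  {1, 4, 5}: w = 17, v = 32
  {2, 3, 4}: w = 20, v = 28
  {2, 3, 5}: w = 21, v = 35
  {2, 4, 5}: w = 20, v = 30
  {3, 4, 5}: w = 20, v = 30
  {1, 2, 3, 4}: w = 24 > 23, infeasible
  {1, 2, 3, 5}: w = 25 > 23, infeasible
  {1, 2, 4, 5}: w = 24 > 23, infeasible
  {1, 3, 4, 5}: w = 24 > 23, infeasible
  {2, 3, 4, 5}: w = 27 > 23, infeasible
  {1, 2, 3, 4, 5}: w = 31 > 23, infeasible
Best feasible subset: items [1, 2, 5]
(The same value 37 is also attained by {1, 3, 5}.)
Total weight: 18 <= 23, total value: 37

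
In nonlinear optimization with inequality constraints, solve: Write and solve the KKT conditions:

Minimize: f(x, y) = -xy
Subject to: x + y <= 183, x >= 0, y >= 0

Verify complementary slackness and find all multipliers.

Problem: min -xy s.t. x + y <= 183 (multiplier lambda), x >= 0 (mu_x), y >= 0 (mu_y)
KKT stationarity: -y + lambda - mu_x = 0, -x + lambda - mu_y = 0, with lambda, mu_x, mu_y >= 0
Complementary slackness: lambda*(x + y - 183) = 0, mu_x*x = 0, mu_y*y = 0
If lambda = 0: y = -mu_x <= 0 and x = -mu_y <= 0 force x = y = 0 with f = 0; but x = y = 183/2 is feasible with f = -33489/4 < 0, so this is not the minimum. Hence lambda > 0 and x + y = 183.
Try x > 0, y > 0 (so mu_x = mu_y = 0): y = lambda, x = lambda => x = y = lambda
x + y = 183 => 2*lambda = 183 => lambda = 183/2
x* = y* = 183/2 > 0, consistent with mu_x = mu_y = 0.
(Any feasible point with x = 0 or y = 0 has f = 0 > -33489/4, so the minimum is not on those boundaries.)
min(-xy) = -33489/4 (i.e. max xy = 33489/4)
Multipliers: lambda = 183/2, mu_x = 0, mu_y = 0
Complementary slackness: lambda*(x + y - 183) = 183/2*(183/2 + 183/2 - 183) = 0, mu_x*x = 0*183/2 = 0, mu_y*y = 0*183/2 = 0. Satisfied.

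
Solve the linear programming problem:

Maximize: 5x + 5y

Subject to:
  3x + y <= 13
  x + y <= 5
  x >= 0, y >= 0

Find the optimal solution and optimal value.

Feasible vertices: (0, 0), (0, 5), (4, 1), (13/3, 0)
Objective 5x + 5y at each:
  (0, 0): 0
  (0, 5): 25
  (4, 1): 25
  (13/3, 0): 65/3
Maximum is 25 at (0, 5).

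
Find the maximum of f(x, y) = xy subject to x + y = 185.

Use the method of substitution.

Substitute y = 185 - x into f(x,y) = xy:
g(x) = x(185 - x) = 185x - x^2
g'(x) = 185 - 2x = 0  =>  x = 185/2
y = 185 - 185/2 = 185/2
Maximum value = (185/2) * (185/2) = 34225/4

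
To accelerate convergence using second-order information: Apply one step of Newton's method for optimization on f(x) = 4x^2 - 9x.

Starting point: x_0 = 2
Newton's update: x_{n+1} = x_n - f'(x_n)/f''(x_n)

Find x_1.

f(x) = 4x^2 - 9x
f'(x) = 8x + (-9), f''(x) = 8
Newton step: x_1 = x_0 - f'(x_0)/f''(x_0)
f'(2) = 7
x_1 = 2 - 7/8 = 9/8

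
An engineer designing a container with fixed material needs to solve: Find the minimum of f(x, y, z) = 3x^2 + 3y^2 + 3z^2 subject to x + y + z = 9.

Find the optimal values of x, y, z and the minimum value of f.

Using Lagrange multipliers on f = 3x^2 + 3y^2 + 3z^2 with constraint x + y + z = 9:
Conditions: 2*3*x = lambda, 2*3*y = lambda, 2*3*z = lambda
So x = lambda/6, y = lambda/6, z = lambda/6
Substituting into constraint: lambda * (1/2) = 9
lambda = 18
x = 3, y = 3, z = 3
Minimum value = 81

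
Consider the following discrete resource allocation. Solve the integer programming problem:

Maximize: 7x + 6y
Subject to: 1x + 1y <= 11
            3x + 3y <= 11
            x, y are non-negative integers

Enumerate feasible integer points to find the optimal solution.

Constraint 1: 1x + 1y <= 11
Constraint 2: 3x + 3y <= 11
Feasible x range (need y >= 0): 0 <= x <= min(11/1, 11/3) => x in {0, ..., 3}.
Enumerate feasible integer points row by row (the coefficient of y is 6 > 0, so for each x the largest feasible y gives the best value):
  x = 0: y <= min((11 - 1*0)/1, (11 - 3*0)/3) => y in {0, ..., 3}; best 7*0 + 6*3 = 18
  x = 1: y <= min((11 - 1*1)/1, (11 - 3*1)/3) => y in {0, ..., 2}; best 7*1 + 6*2 = 19
  x = 2: y <= min((11 - 1*2)/1, (11 - 3*2)/3) => y in {0, ..., 1}; best 7*2 + 6*1 = 20
  x = 3: y <= min((11 - 1*3)/1, (11 - 3*3)/3) => y in {0}; best 7*3 + 6*0 = 21
The maximum 7x + 6y = 21 is achieved at x = 3, y = 0.
Check: 1*3 + 1*0 = 3 <= 11 and 3*3 + 3*0 = 9 <= 11.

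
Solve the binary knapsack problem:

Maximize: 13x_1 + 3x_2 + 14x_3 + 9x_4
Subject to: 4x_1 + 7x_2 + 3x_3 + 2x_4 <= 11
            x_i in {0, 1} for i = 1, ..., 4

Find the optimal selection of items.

Items: item 1 (v=13, w=4), item 2 (v=3, w=7), item 3 (v=14, w=3), item 4 (v=9, w=2)
Capacity: 11
Checking all 16 subsets (w = total weight, v = total value):
  {}: w = 0, v = 0
  {1}: w = 4, v = 13
  {2}: w = 7, v = 3
  {3}: w = 3, v = 14
  {4}: w = 2, v = 9
  {1, 2}: w = 11, v = 16
  {1, 3}: w = 7, v = 27
  {1, 4}: w = 6, v = 22
  {2, 3}: w = 10, v = 17
  {2, 4}: w = 9, v = 12
  {3, 4}: w = 5, v = 23
  {1, 2, 3}: w = 14 > 11, infeasible
  {1, 2, 4}: w = 13 > 11, infeasible
  {1, 3, 4}: w = 9, v = 36
  {2, 3, 4}: w = 12 > 11, infeasible
  {1, 2, 3, 4}: w = 16 > 11, infeasible
Best feasible subset: items [1, 3, 4]
Total weight: 9 <= 11, total value: 36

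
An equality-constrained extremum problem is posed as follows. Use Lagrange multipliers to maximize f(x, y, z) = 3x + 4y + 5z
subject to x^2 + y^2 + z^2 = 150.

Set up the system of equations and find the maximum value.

Lagrange conditions: 3 = 2*lambda*x, 4 = 2*lambda*y, 5 = 2*lambda*z
So x:3 = y:4 = z:5, i.e. x = 3t, y = 4t, z = 5t
Constraint: t^2*(3^2 + 4^2 + 5^2) = 150
  t^2 * 50 = 150  =>  t = sqrt(3)
Maximum = 3*3t + 4*4t + 5*5t = 50*sqrt(3) = sqrt(7500)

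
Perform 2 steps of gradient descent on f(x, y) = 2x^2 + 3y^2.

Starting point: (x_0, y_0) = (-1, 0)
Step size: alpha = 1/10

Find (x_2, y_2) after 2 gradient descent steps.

f(x,y) = 2x^2 + 3y^2
grad_x = 4x + 0y, grad_y = 6y + 0x
Step 1: grad = (-4, 0), (-3/5, 0)
Step 2: grad = (-12/5, 0), (-9/25, 0)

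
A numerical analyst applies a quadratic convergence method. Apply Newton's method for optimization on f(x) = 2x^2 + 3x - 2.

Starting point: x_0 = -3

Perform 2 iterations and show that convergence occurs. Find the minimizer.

f(x) = 2x^2 + 3x - 2, f'(x) = 4x + (3), f''(x) = 4
Step 1: f'(-3) = -9, x_1 = -3 - -9/4 = -3/4
Step 2: f'(-3/4) = 0, x_2 = -3/4 (converged)
Newton's method converges in 1 step for quadratics.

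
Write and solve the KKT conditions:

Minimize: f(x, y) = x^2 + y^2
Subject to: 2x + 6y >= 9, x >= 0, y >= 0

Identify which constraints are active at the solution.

KKT conditions for min x^2 + y^2 s.t. 2x + 6y >= 9, x >= 0, y >= 0:
Stationarity: 2x = mu*2 + mu_x, 2y = mu*6 + mu_y, with mu, mu_x, mu_y >= 0
Complementary slackness: mu*(2x + 6y - 9) = 0, mu_x*x = 0, mu_y*y = 0
(0, 0) is infeasible (2*0 + 6*0 < 9), so if mu = 0 stationarity would force x = mu_x/2 >= 0, y = mu_y/2 >= 0 with mu_x*x = mu_y*y = 0, i.e. x = y = 0: contradiction. Hence mu > 0 and 2x + 6y = 9 is active.
Try x > 0, y > 0 (so mu_x = mu_y = 0): x = 2*mu/2, y = 6*mu/2
Substitute: 2*(2*mu/2) + 6*(6*mu/2) = 9
  mu*40/2 = 9 => mu = 9/20
x* = 9/20 > 0, y* = 27/20 > 0, consistent with mu_x = mu_y = 0.
f is convex and the constraints are linear, so this KKT point is the global minimum.
f* = 81/40
Active constraints: 2x + 6y >= 9 (holds with equality, mu = 9/20 > 0); x >= 0 and y >= 0 are inactive (mu_x = mu_y = 0).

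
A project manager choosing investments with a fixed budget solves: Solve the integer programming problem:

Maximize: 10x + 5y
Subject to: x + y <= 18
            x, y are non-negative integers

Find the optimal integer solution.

Objective: 10x + 5y, constraint: x + y <= 18
Coefficient of x is 10 >= coefficient of y is 5, so allocate the entire budget to x.
Optimal: x = 18, y = 0, value = 180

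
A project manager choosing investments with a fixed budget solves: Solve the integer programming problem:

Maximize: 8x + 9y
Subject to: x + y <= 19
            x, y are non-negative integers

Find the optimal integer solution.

Objective: 8x + 9y, constraint: x + y <= 19
Coefficient of y is 9 > coefficient of x is 8, so allocate the entire budget to y.
Optimal: x = 0, y = 19, value = 171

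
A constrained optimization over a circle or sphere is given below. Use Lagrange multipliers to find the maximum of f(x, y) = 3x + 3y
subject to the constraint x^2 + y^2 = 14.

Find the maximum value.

Set up Lagrange conditions: grad f = lambda * grad g
  3 = 2*lambda*x
  3 = 2*lambda*y
From these: x/y = 3/3, so x = 3t, y = 3t for some t.
Substitute into constraint: (3t)^2 + (3t)^2 = 14
  t^2 * 18 = 14
  t = sqrt(14/18)
Maximum = 3*x + 3*y = (3^2 + 3^2)*t = 18 * sqrt(14/18) = sqrt(252)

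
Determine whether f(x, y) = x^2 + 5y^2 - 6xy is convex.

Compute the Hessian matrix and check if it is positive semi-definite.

f(x,y) = x^2 + 5y^2 - 6xy
Hessian H = [[2, -6], [-6, 10]]
trace(H) = 12, det(H) = -16
Eigenvalues: (12 +/- sqrt(208)) / 2 = 13.21, -1.211
Since not both eigenvalues positive, f is neither convex nor concave.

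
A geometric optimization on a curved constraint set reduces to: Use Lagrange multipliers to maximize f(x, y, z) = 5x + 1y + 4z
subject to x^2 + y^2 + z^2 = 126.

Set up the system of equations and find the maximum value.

Lagrange conditions: 5 = 2*lambda*x, 1 = 2*lambda*y, 4 = 2*lambda*z
So x:5 = y:1 = z:4, i.e. x = 5t, y = 1t, z = 4t
Constraint: t^2*(5^2 + 1^2 + 4^2) = 126
  t^2 * 42 = 126  =>  t = sqrt(3)
Maximum = 5*5t + 1*1t + 4*4t = 42*sqrt(3) = sqrt(5292)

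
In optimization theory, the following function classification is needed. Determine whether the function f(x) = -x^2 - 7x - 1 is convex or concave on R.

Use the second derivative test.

f(x) = -x^2 - 7x - 1
f'(x) = -2x - 7
f''(x) = -2
Since f''(x) = -2 < 0 for all x, f is concave on R.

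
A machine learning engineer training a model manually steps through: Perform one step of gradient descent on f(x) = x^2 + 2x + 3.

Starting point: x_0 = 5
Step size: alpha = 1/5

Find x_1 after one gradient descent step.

f(x) = x^2 + 2x + 3
f'(x) = 2x + 2
f'(5) = 2*5 + (2) = 12
x_1 = x_0 - alpha * f'(x_0) = 5 - 1/5 * 12 = 13/5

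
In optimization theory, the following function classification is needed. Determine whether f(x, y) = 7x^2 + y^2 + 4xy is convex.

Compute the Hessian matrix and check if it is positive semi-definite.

f(x,y) = 7x^2 + y^2 + 4xy
Hessian H = [[14, 4], [4, 2]]
trace(H) = 16, det(H) = 12
Eigenvalues: (16 +/- sqrt(208)) / 2 = 15.21, 0.7889
Since both eigenvalues > 0, f is convex.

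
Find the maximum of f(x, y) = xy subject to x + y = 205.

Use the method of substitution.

Substitute y = 205 - x into f(x,y) = xy:
g(x) = x(205 - x) = 205x - x^2
g'(x) = 205 - 2x = 0  =>  x = 205/2
y = 205 - 205/2 = 205/2
Maximum value = (205/2) * (205/2) = 42025/4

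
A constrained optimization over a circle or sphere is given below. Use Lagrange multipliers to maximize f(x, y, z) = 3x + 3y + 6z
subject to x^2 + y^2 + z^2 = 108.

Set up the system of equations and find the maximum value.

Lagrange conditions: 3 = 2*lambda*x, 3 = 2*lambda*y, 6 = 2*lambda*z
So x:3 = y:3 = z:6, i.e. x = 3t, y = 3t, z = 6t
Constraint: t^2*(3^2 + 3^2 + 6^2) = 108
  t^2 * 54 = 108  =>  t = sqrt(2)
Maximum = 3*3t + 3*3t + 6*6t = 54*sqrt(2) = sqrt(5832)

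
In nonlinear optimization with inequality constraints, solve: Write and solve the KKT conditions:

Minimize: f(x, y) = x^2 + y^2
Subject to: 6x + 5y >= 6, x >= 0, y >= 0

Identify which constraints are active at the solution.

KKT conditions for min x^2 + y^2 s.t. 6x + 5y >= 6, x >= 0, y >= 0:
Stationarity: 2x = mu*6 + mu_x, 2y = mu*5 + mu_y, with mu, mu_x, mu_y >= 0
Complementary slackness: mu*(6x + 5y - 6) = 0, mu_x*x = 0, mu_y*y = 0
(0, 0) is infeasible (6*0 + 5*0 < 6), so if mu = 0 stationarity would force x = mu_x/2 >= 0, y = mu_y/2 >= 0 with mu_x*x = mu_y*y = 0, i.e. x = y = 0: contradiction. Hence mu > 0 and 6x + 5y = 6 is active.
Try x > 0, y > 0 (so mu_x = mu_y = 0): x = 6*mu/2, y = 5*mu/2
Substitute: 6*(6*mu/2) + 5*(5*mu/2) = 6
  mu*61/2 = 6 => mu = 12/61
x* = 36/61 > 0, y* = 30/61 > 0, consistent with mu_x = mu_y = 0.
f is convex and the constraints are linear, so this KKT point is the global minimum.
f* = 36/61
Active constraints: 6x + 5y >= 6 (holds with equality, mu = 12/61 > 0); x >= 0 and y >= 0 are inactive (mu_x = mu_y = 0).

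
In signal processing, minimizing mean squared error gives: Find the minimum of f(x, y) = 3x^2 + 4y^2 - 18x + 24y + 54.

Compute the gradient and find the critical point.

f(x,y) = 3x^2 + 4y^2 - 18x + 24y + 54
df/dx = 6x + (-18) = 0  =>  x = 3
df/dy = 8y + (24) = 0  =>  y = -3
f(3, -3) = 3*(3)^2 + 4*(-3)^2 + -18*(3) + 24*(-3) + 54 = -9
Hessian is diagonal with entries 6, 8 > 0, so this is a minimum.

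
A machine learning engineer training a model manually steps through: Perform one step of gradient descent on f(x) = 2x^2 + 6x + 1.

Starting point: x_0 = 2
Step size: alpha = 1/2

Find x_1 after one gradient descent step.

f(x) = 2x^2 + 6x + 1
f'(x) = 4x + 6
f'(2) = 4*2 + (6) = 14
x_1 = x_0 - alpha * f'(x_0) = 2 - 1/2 * 14 = -5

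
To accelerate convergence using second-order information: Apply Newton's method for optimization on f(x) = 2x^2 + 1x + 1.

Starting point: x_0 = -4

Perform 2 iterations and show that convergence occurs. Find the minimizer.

f(x) = 2x^2 + 1x + 1, f'(x) = 4x + (1), f''(x) = 4
Step 1: f'(-4) = -15, x_1 = -4 - -15/4 = -1/4
Step 2: f'(-1/4) = 0, x_2 = -1/4 (converged)
Newton's method converges in 1 step for quadratics.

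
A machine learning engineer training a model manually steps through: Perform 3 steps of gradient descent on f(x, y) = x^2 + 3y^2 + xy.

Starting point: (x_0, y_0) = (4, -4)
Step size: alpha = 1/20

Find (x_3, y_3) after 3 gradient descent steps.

f(x,y) = x^2 + 3y^2 + xy
grad_x = 2x + 1y, grad_y = 6y + 1x
Step 1: grad = (4, -20), (19/5, -3)
Step 2: grad = (23/5, -71/5), (357/100, -229/100)
Step 3: grad = (97/20, -1017/100), (1331/400, -3563/2000)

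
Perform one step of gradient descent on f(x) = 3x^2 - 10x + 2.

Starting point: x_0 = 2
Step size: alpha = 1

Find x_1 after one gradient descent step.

f(x) = 3x^2 - 10x + 2
f'(x) = 6x - 10
f'(2) = 6*2 + (-10) = 2
x_1 = x_0 - alpha * f'(x_0) = 2 - 1 * 2 = 0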